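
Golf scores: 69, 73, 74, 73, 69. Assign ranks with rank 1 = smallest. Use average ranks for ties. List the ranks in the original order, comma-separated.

1.5, 3.5, 5, 3.5, 1.5

Sorted (ascending): 69, 69, 73, 73, 74
The 2 values of 69 occupy positions 1–2 → average rank (1+2)/2 = 1.5.
The 2 values of 73 occupy positions 3–4 → average rank (3+4)/2 = 3.5.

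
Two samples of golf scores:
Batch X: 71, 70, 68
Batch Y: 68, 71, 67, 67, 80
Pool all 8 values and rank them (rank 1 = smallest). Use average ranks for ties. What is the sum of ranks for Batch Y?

Sorted (ascending): 67, 67, 68, 68, 70, 71, 71, 80
The 2 values of 67 occupy positions 1–2 → average rank (1+2)/2 = 1.5.
The 2 values of 68 occupy positions 3–4 → average rank (3+4)/2 = 3.5.
The 2 values of 71 occupy positions 6–7 → average rank (6+7)/2 = 6.5.
Batch Y values → pooled ranks: 68→3.5, 71→6.5, 67→1.5, 67→1.5, 80→8
Rank sum = 3.5 + 6.5 + 1.5 + 1.5 + 8 = 21

21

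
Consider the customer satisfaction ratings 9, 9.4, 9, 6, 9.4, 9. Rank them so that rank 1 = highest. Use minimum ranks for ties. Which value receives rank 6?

Sorted (descending): 9.4, 9.4, 9, 9, 9, 6
The 2 values of 9.4 occupy positions 1–2 → each gets rank 1.
The 3 values of 9 occupy positions 3–5 → each gets rank 3.
Rank 6 → value 6.

6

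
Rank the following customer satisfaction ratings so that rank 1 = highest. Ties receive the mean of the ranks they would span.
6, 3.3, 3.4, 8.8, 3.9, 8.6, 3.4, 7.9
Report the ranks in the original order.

4, 8, 6.5, 1, 5, 2, 6.5, 3

Sorted (descending): 8.8, 8.6, 7.9, 6, 3.9, 3.4, 3.4, 3.3
The 2 values of 3.4 occupy positions 6–7 → average rank (6+7)/2 = 6.5.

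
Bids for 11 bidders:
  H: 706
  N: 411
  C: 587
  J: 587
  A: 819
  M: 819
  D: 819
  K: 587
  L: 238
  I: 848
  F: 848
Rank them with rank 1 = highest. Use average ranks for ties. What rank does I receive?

1.5

Sorted (descending): 848, 848, 819, 819, 819, 706, 587, 587, 587, 411, 238
The 2 values of 848 occupy positions 1–2 → average rank (1+2)/2 = 1.5.
The 3 values of 819 occupy positions 3–5 → average rank 4.
The 3 values of 587 occupy positions 7–9 → average rank 8.
I has value 848 → rank 1.5.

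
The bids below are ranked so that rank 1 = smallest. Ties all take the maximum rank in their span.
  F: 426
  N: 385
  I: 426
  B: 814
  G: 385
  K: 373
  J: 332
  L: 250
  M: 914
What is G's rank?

5

Sorted (ascending): 250, 332, 373, 385, 385, 426, 426, 814, 914
The 2 values of 385 occupy positions 4–5 → each gets rank 5.
The 2 values of 426 occupy positions 6–7 → each gets rank 7.
G has value 385 → rank 5.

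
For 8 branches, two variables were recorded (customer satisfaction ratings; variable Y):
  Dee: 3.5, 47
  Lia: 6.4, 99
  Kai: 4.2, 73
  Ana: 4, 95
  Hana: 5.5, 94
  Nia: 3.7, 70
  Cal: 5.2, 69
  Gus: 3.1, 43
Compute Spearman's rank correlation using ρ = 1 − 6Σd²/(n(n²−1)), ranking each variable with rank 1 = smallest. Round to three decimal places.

0.762

Ranks of variable 1: 2, 8, 5, 4, 7, 3, 6, 1
Ranks of variable 2: 2, 8, 5, 7, 6, 4, 3, 1
d = r₁ − r₂: 0, 0, 0, -3, 1, -1, 3, 0
d²: 0, 0, 0, 9, 1, 1, 9, 0; Σd² = 20
ρ = 1 − 6·20/(8·63) = 1 − 120/504 = 0.762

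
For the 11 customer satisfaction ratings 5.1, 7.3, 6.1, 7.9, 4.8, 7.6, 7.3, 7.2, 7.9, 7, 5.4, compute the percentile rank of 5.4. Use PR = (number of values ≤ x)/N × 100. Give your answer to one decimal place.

N = 11.
Strictly below 5.4: 2. Equal to 5.4: 1.
PR = 3/11 × 100 = 27.3

27.3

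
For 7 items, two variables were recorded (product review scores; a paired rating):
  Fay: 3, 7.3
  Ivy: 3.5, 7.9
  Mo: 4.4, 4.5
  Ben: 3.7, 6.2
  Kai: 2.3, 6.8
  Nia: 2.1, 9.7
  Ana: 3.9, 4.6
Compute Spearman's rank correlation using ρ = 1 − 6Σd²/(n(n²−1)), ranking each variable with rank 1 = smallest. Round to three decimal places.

-0.857

Ranks of variable 1: 3, 4, 7, 5, 2, 1, 6
Ranks of variable 2: 5, 6, 1, 3, 4, 7, 2
d = r₁ − r₂: -2, -2, 6, 2, -2, -6, 4
d²: 4, 4, 36, 4, 4, 36, 16; Σd² = 104
ρ = 1 − 6·104/(7·48) = 1 − 624/336 = -0.857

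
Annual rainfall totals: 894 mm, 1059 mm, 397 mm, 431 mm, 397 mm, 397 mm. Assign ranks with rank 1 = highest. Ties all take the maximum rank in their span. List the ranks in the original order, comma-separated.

2, 1, 6, 3, 6, 6

Sorted (descending): 1059, 894, 431, 397, 397, 397
The 3 values of 397 occupy positions 4–6 → each gets rank 6.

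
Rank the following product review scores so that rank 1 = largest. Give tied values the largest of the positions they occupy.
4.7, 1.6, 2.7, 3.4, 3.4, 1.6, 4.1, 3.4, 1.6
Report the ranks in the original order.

Sorted (descending): 4.7, 4.1, 3.4, 3.4, 3.4, 2.7, 1.6, 1.6, 1.6
The 3 values of 3.4 occupy positions 3–5 → each gets rank 5.
The 3 values of 1.6 occupy positions 7–9 → each gets rank 9.

1, 9, 6, 5, 5, 9, 2, 5, 9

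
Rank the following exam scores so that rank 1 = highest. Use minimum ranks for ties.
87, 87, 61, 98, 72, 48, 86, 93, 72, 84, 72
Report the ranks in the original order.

Sorted (descending): 98, 93, 87, 87, 86, 84, 72, 72, 72, 61, 48
The 2 values of 87 occupy positions 3–4 → each gets rank 3.
The 3 values of 72 occupy positions 7–9 → each gets rank 7.

3, 3, 10, 1, 7, 11, 5, 2, 7, 6, 7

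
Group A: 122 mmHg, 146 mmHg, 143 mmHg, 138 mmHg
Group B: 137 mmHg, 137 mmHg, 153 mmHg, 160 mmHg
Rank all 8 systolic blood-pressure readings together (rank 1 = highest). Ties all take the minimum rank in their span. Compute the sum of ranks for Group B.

15

Sorted (descending): 160, 153, 146, 143, 138, 137, 137, 122
The 2 values of 137 occupy positions 6–7 → each gets rank 6.
Group B values → pooled ranks: 137→6, 137→6, 153→2, 160→1
Rank sum = 6 + 6 + 2 + 1 = 15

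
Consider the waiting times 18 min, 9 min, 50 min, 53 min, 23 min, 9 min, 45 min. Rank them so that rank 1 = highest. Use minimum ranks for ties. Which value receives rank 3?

45

Sorted (descending): 53, 50, 45, 23, 18, 9, 9
The 2 values of 9 occupy positions 6–7 → each gets rank 6.
Rank 3 → value 45.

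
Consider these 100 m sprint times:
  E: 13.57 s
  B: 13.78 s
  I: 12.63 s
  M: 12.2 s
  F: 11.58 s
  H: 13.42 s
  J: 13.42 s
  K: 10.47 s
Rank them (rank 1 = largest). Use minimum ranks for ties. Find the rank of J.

Sorted (descending): 13.78, 13.57, 13.42, 13.42, 12.63, 12.2, 11.58, 10.47
The 2 values of 13.42 occupy positions 3–4 → each gets rank 3.
J has value 13.42 s → rank 3.

3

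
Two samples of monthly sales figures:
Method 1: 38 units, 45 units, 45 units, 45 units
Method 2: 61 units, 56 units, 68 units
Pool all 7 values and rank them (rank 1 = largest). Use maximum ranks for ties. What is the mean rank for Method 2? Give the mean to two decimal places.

2.00

Sorted (descending): 68, 61, 56, 45, 45, 45, 38
The 3 values of 45 occupy positions 4–6 → each gets rank 6.
Method 2 values → pooled ranks: 61→2, 56→3, 68→1
Mean rank = (2 + 3 + 1) / 3 = 2.00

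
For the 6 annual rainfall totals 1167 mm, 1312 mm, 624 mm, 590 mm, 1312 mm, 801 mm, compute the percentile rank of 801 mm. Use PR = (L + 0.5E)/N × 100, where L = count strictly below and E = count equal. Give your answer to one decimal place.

N = 6.
Strictly below 801: 2. Equal to 801: 1.
PR = (2 + 0.5·1)/6 × 100 = 41.7

41.7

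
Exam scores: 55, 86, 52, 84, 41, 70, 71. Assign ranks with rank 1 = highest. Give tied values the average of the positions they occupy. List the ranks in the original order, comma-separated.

Sorted (descending): 86, 84, 71, 70, 55, 52, 41
No ties — each value takes its position as its rank.

5, 1, 6, 2, 7, 4, 3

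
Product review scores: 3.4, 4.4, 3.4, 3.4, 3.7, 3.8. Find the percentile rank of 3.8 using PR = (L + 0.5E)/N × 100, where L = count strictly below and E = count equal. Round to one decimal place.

N = 6.
Strictly below 3.8: 4. Equal to 3.8: 1.
PR = (4 + 0.5·1)/6 × 100 = 75.0

75.0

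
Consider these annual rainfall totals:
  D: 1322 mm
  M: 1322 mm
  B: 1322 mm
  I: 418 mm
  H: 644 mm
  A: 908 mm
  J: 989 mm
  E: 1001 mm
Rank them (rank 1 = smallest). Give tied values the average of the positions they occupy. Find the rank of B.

7

Sorted (ascending): 418, 644, 908, 989, 1001, 1322, 1322, 1322
The 3 values of 1322 occupy positions 6–8 → average rank 7.
B has value 1322 mm → rank 7.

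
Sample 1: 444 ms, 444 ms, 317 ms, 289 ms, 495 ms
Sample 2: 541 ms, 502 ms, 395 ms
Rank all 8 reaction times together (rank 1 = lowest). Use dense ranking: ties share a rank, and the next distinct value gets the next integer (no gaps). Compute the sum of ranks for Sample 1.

16

Sorted (ascending): 289, 317, 395, 444, 444, 495, 502, 541
The 2 values of 444 share dense rank 4.
Remaining distinct values take the next consecutive integers.
Sample 1 values → pooled ranks: 444→4, 444→4, 317→2, 289→1, 495→5
Rank sum = 4 + 4 + 2 + 1 + 5 = 16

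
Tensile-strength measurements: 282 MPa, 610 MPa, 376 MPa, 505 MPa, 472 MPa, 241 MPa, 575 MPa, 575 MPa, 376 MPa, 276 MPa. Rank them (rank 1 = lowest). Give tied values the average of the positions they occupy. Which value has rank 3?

282

Sorted (ascending): 241, 276, 282, 376, 376, 472, 505, 575, 575, 610
The 2 values of 376 occupy positions 4–5 → average rank (4+5)/2 = 4.5.
The 2 values of 575 occupy positions 8–9 → average rank (8+9)/2 = 8.5.
Rank 3 → value 282.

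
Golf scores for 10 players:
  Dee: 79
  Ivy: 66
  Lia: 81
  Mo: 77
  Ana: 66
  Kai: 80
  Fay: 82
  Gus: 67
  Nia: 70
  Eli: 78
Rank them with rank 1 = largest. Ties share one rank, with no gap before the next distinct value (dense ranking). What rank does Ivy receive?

9

Sorted (descending): 82, 81, 80, 79, 78, 77, 70, 67, 66, 66
The 2 values of 66 share dense rank 9.
Remaining distinct values take the next consecutive integers.
Ivy has value 66 → rank 9.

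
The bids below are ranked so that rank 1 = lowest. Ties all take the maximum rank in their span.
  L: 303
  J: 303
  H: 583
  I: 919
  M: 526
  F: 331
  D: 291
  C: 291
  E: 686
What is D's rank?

Sorted (ascending): 291, 291, 303, 303, 331, 526, 583, 686, 919
The 2 values of 291 occupy positions 1–2 → each gets rank 2.
The 2 values of 303 occupy positions 3–4 → each gets rank 4.
D has value 291 → rank 2.

2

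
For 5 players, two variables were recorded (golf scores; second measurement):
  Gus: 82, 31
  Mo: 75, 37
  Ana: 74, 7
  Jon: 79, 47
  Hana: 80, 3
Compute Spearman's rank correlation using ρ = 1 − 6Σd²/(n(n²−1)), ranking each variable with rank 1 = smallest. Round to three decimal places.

Ranks of variable 1: 5, 2, 1, 3, 4
Ranks of variable 2: 3, 4, 2, 5, 1
d = r₁ − r₂: 2, -2, -1, -2, 3
d²: 4, 4, 1, 4, 9; Σd² = 22
ρ = 1 − 6·22/(5·24) = 1 − 132/120 = -0.100

-0.100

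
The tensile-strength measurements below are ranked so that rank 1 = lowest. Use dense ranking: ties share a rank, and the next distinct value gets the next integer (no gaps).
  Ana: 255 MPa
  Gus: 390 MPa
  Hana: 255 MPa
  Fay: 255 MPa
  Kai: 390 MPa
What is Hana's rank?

1

Sorted (ascending): 255, 255, 255, 390, 390
The 3 values of 255 share dense rank 1.
The 2 values of 390 share dense rank 2.
Hana has value 255 MPa → rank 1.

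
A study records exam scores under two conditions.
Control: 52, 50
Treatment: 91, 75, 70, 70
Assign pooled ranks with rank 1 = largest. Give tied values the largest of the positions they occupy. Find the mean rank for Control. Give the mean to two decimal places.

5.50

Sorted (descending): 91, 75, 70, 70, 52, 50
The 2 values of 70 occupy positions 3–4 → each gets rank 4.
Control values → pooled ranks: 52→5, 50→6
Mean rank = (5 + 6) / 2 = 5.50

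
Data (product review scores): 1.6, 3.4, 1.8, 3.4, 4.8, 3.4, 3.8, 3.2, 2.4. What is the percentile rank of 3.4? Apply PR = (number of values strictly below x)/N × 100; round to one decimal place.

N = 9.
Strictly below 3.4: 4. Equal to 3.4: 3.
PR = 4/9 × 100 = 44.4

44.4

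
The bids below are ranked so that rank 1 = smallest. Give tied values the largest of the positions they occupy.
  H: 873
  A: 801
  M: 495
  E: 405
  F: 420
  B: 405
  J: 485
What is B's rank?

2

Sorted (ascending): 405, 405, 420, 485, 495, 801, 873
The 2 values of 405 occupy positions 1–2 → each gets rank 2.
B has value 405 → rank 2.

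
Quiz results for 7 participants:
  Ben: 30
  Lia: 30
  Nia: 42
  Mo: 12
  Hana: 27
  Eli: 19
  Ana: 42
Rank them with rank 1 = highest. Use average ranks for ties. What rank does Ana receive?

1.5

Sorted (descending): 42, 42, 30, 30, 27, 19, 12
The 2 values of 42 occupy positions 1–2 → average rank (1+2)/2 = 1.5.
The 2 values of 30 occupy positions 3–4 → average rank (3+4)/2 = 3.5.
Ana has value 42 → rank 1.5.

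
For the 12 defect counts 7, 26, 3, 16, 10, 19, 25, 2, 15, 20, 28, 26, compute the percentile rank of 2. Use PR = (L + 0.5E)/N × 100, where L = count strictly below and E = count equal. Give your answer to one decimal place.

N = 12.
Strictly below 2: 0. Equal to 2: 1.
PR = (0 + 0.5·1)/12 × 100 = 4.2

4.2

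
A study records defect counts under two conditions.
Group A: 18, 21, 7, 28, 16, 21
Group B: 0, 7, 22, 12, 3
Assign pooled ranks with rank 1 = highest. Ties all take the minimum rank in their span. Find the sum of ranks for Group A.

26

Sorted (descending): 28, 22, 21, 21, 18, 16, 12, 7, 7, 3, 0
The 2 values of 21 occupy positions 3–4 → each gets rank 3.
The 2 values of 7 occupy positions 8–9 → each gets rank 8.
Group A values → pooled ranks: 18→5, 21→3, 7→8, 28→1, 16→6, 21→3
Rank sum = 5 + 3 + 8 + 1 + 6 + 3 = 26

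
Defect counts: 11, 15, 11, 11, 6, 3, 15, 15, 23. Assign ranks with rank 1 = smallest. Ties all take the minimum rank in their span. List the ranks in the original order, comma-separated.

3, 6, 3, 3, 2, 1, 6, 6, 9

Sorted (ascending): 3, 6, 11, 11, 11, 15, 15, 15, 23
The 3 values of 11 occupy positions 3–5 → each gets rank 3.
The 3 values of 15 occupy positions 6–8 → each gets rank 6.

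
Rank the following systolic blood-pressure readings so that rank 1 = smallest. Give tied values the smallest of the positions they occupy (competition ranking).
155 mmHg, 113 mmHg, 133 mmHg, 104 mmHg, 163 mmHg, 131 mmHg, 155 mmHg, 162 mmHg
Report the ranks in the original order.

Sorted (ascending): 104, 113, 131, 133, 155, 155, 162, 163
The 2 values of 155 occupy positions 5–6 → each gets rank 5.

5, 2, 4, 1, 8, 3, 5, 7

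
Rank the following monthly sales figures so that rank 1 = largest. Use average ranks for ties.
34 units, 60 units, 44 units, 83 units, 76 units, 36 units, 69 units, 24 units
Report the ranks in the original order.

7, 4, 5, 1, 2, 6, 3, 8

Sorted (descending): 83, 76, 69, 60, 44, 36, 34, 24
No ties — each value takes its position as its rank.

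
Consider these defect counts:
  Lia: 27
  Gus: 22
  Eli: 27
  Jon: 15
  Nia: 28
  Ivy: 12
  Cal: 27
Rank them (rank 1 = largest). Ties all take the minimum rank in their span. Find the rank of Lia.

2

Sorted (descending): 28, 27, 27, 27, 22, 15, 12
The 3 values of 27 occupy positions 2–4 → each gets rank 2.
Lia has value 27 → rank 2.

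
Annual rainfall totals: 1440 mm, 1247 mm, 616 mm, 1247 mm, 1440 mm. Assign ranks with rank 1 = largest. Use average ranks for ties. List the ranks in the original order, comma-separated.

Sorted (descending): 1440, 1440, 1247, 1247, 616
The 2 values of 1440 occupy positions 1–2 → average rank (1+2)/2 = 1.5.
The 2 values of 1247 occupy positions 3–4 → average rank (3+4)/2 = 3.5.

1.5, 3.5, 5, 3.5, 1.5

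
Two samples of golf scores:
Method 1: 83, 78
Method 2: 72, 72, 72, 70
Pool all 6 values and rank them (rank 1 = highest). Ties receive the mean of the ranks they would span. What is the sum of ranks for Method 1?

Sorted (descending): 83, 78, 72, 72, 72, 70
The 3 values of 72 occupy positions 3–5 → average rank 4.
Method 1 values → pooled ranks: 83→1, 78→2
Rank sum = 1 + 2 = 3

3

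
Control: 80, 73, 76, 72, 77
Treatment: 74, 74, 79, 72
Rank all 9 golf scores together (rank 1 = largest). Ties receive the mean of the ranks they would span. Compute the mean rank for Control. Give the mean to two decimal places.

Sorted (descending): 80, 79, 77, 76, 74, 74, 73, 72, 72
The 2 values of 74 occupy positions 5–6 → average rank (5+6)/2 = 5.5.
The 2 values of 72 occupy positions 8–9 → average rank (8+9)/2 = 8.5.
Control values → pooled ranks: 80→1, 73→7, 76→4, 72→8.5, 77→3
Mean rank = (1 + 7 + 4 + 8.5 + 3) / 5 = 4.70

4.70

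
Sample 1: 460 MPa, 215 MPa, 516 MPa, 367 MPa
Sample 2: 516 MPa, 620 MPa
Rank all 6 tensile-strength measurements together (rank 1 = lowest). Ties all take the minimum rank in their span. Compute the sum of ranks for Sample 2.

Sorted (ascending): 215, 367, 460, 516, 516, 620
The 2 values of 516 occupy positions 4–5 → each gets rank 4.
Sample 2 values → pooled ranks: 516→4, 620→6
Rank sum = 4 + 6 = 10

10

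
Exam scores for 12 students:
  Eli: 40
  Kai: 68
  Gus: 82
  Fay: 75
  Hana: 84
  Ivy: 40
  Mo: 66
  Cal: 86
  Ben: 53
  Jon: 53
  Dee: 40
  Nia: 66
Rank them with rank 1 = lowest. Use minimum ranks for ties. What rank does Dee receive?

Sorted (ascending): 40, 40, 40, 53, 53, 66, 66, 68, 75, 82, 84, 86
The 3 values of 40 occupy positions 1–3 → each gets rank 1.
The 2 values of 53 occupy positions 4–5 → each gets rank 4.
The 2 values of 66 occupy positions 6–7 → each gets rank 6.
Dee has value 40 → rank 1.

1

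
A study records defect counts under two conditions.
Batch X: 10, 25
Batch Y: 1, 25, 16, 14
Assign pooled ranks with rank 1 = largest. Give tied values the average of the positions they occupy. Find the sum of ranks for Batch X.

Sorted (descending): 25, 25, 16, 14, 10, 1
The 2 values of 25 occupy positions 1–2 → average rank (1+2)/2 = 1.5.
Batch X values → pooled ranks: 10→5, 25→1.5
Rank sum = 5 + 1.5 = 6.5

6.5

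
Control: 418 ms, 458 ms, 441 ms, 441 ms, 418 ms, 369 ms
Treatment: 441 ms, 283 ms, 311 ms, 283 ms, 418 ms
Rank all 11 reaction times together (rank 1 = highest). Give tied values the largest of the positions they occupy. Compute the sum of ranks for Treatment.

42

Sorted (descending): 458, 441, 441, 441, 418, 418, 418, 369, 311, 283, 283
The 3 values of 441 occupy positions 2–4 → each gets rank 4.
The 3 values of 418 occupy positions 5–7 → each gets rank 7.
The 2 values of 283 occupy positions 10–11 → each gets rank 11.
Treatment values → pooled ranks: 441→4, 283→11, 311→9, 283→11, 418→7
Rank sum = 4 + 11 + 9 + 11 + 7 = 42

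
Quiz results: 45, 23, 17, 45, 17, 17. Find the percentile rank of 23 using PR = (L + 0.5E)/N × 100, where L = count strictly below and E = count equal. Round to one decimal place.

N = 6.
Strictly below 23: 3. Equal to 23: 1.
PR = (3 + 0.5·1)/6 × 100 = 58.3

58.3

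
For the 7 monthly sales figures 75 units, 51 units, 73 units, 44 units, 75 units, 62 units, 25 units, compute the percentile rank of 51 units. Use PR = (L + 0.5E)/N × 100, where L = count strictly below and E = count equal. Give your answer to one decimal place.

35.7

N = 7.
Strictly below 51: 2. Equal to 51: 1.
PR = (2 + 0.5·1)/7 × 100 = 35.7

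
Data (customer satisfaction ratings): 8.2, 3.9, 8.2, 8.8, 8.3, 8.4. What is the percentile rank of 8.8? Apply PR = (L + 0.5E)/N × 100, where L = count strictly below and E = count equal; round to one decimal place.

91.7

N = 6.
Strictly below 8.8: 5. Equal to 8.8: 1.
PR = (5 + 0.5·1)/6 × 100 = 91.7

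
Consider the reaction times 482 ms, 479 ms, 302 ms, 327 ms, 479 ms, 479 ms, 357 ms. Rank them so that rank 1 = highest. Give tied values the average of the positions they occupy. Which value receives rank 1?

482

Sorted (descending): 482, 479, 479, 479, 357, 327, 302
The 3 values of 479 occupy positions 2–4 → average rank 3.
Rank 1 → value 482.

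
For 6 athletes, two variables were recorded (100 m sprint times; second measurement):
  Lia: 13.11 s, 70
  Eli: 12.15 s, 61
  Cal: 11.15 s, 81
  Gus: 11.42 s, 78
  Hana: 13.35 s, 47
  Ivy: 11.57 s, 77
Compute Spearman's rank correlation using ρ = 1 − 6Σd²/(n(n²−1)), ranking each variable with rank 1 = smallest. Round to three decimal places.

-0.943

Ranks of variable 1: 5, 4, 1, 2, 6, 3
Ranks of variable 2: 3, 2, 6, 5, 1, 4
d = r₁ − r₂: 2, 2, -5, -3, 5, -1
d²: 4, 4, 25, 9, 25, 1; Σd² = 68
ρ = 1 − 6·68/(6·35) = 1 − 408/210 = -0.943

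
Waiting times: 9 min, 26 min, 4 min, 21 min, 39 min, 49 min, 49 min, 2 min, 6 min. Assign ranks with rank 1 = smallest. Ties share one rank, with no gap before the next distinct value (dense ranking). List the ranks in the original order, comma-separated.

Sorted (ascending): 2, 4, 6, 9, 21, 26, 39, 49, 49
The 2 values of 49 share dense rank 8.
Remaining distinct values take the next consecutive integers.

4, 6, 2, 5, 7, 8, 8, 1, 3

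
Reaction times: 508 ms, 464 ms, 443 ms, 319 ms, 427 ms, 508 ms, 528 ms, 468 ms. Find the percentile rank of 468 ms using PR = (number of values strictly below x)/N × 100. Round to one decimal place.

N = 8.
Strictly below 468: 4. Equal to 468: 1.
PR = 4/8 × 100 = 50.0

50.0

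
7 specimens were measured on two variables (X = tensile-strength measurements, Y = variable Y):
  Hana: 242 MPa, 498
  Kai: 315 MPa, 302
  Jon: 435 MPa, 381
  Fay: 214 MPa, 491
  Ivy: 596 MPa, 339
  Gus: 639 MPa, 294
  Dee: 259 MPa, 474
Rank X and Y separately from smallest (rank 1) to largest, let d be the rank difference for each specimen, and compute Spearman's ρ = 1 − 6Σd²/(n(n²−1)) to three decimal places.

Ranks of variable 1: 2, 4, 5, 1, 6, 7, 3
Ranks of variable 2: 7, 2, 4, 6, 3, 1, 5
d = r₁ − r₂: -5, 2, 1, -5, 3, 6, -2
d²: 25, 4, 1, 25, 9, 36, 4; Σd² = 104
ρ = 1 − 6·104/(7·48) = 1 − 624/336 = -0.857

-0.857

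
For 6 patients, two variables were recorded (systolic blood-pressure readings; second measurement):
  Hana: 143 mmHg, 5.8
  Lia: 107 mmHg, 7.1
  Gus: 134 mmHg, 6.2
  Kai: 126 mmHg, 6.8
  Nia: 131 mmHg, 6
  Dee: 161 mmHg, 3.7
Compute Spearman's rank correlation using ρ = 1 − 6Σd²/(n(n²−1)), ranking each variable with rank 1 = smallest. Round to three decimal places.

Ranks of variable 1: 5, 1, 4, 2, 3, 6
Ranks of variable 2: 2, 6, 4, 5, 3, 1
d = r₁ − r₂: 3, -5, 0, -3, 0, 5
d²: 9, 25, 0, 9, 0, 25; Σd² = 68
ρ = 1 − 6·68/(6·35) = 1 − 408/210 = -0.943

-0.943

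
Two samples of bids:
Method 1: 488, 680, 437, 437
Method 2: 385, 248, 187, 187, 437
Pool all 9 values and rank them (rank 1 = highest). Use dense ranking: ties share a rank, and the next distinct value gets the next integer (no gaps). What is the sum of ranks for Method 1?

Sorted (descending): 680, 488, 437, 437, 437, 385, 248, 187, 187
The 3 values of 437 share dense rank 3.
The 2 values of 187 share dense rank 6.
Remaining distinct values take the next consecutive integers.
Method 1 values → pooled ranks: 488→2, 680→1, 437→3, 437→3
Rank sum = 2 + 1 + 3 + 3 = 9

9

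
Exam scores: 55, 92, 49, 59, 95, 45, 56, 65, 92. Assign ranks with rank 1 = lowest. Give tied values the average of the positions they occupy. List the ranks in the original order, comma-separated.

Sorted (ascending): 45, 49, 55, 56, 59, 65, 92, 92, 95
The 2 values of 92 occupy positions 7–8 → average rank (7+8)/2 = 7.5.

3, 7.5, 2, 5, 9, 1, 4, 6, 7.5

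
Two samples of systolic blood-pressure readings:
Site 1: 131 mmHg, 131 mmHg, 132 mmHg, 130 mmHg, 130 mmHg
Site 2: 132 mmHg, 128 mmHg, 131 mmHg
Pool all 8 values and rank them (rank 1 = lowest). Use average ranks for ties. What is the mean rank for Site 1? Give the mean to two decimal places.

Sorted (ascending): 128, 130, 130, 131, 131, 131, 132, 132
The 2 values of 130 occupy positions 2–3 → average rank (2+3)/2 = 2.5.
The 3 values of 131 occupy positions 4–6 → average rank 5.
The 2 values of 132 occupy positions 7–8 → average rank (7+8)/2 = 7.5.
Site 1 values → pooled ranks: 131→5, 131→5, 132→7.5, 130→2.5, 130→2.5
Mean rank = (5 + 5 + 7.5 + 2.5 + 2.5) / 5 = 4.50

4.50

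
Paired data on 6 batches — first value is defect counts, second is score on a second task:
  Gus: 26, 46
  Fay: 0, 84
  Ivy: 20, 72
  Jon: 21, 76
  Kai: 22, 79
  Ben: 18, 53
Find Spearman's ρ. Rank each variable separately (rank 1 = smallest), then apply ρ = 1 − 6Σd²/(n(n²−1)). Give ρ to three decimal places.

Ranks of variable 1: 6, 1, 3, 4, 5, 2
Ranks of variable 2: 1, 6, 3, 4, 5, 2
d = r₁ − r₂: 5, -5, 0, 0, 0, 0
d²: 25, 25, 0, 0, 0, 0; Σd² = 50
ρ = 1 − 6·50/(6·35) = 1 − 300/210 = -0.429

-0.429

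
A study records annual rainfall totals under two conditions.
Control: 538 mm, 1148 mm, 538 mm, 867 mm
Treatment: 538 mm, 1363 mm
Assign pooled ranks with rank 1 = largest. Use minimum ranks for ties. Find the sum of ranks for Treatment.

Sorted (descending): 1363, 1148, 867, 538, 538, 538
The 3 values of 538 occupy positions 4–6 → each gets rank 4.
Treatment values → pooled ranks: 538→4, 1363→1
Rank sum = 4 + 1 = 5

5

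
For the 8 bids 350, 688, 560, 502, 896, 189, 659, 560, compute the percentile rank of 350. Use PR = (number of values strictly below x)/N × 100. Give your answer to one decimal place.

12.5

N = 8.
Strictly below 350: 1. Equal to 350: 1.
PR = 1/8 × 100 = 12.5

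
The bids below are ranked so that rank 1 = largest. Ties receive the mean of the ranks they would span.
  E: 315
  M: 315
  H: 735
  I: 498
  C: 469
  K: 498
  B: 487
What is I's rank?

2.5

Sorted (descending): 735, 498, 498, 487, 469, 315, 315
The 2 values of 498 occupy positions 2–3 → average rank (2+3)/2 = 2.5.
The 2 values of 315 occupy positions 6–7 → average rank (6+7)/2 = 6.5.
I has value 498 → rank 2.5.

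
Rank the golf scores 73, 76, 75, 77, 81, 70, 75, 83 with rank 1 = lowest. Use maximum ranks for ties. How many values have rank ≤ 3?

2

Sorted (ascending): 70, 73, 75, 75, 76, 77, 81, 83
The 2 values of 75 occupy positions 3–4 → each gets rank 4.
Ranks ≤ 3: {1, 2} → 2 values.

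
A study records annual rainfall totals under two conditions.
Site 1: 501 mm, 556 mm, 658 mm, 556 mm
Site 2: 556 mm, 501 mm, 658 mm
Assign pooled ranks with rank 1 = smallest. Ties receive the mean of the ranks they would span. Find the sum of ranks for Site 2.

12

Sorted (ascending): 501, 501, 556, 556, 556, 658, 658
The 2 values of 501 occupy positions 1–2 → average rank (1+2)/2 = 1.5.
The 3 values of 556 occupy positions 3–5 → average rank 4.
The 2 values of 658 occupy positions 6–7 → average rank (6+7)/2 = 6.5.
Site 2 values → pooled ranks: 556→4, 501→1.5, 658→6.5
Rank sum = 4 + 1.5 + 6.5 = 12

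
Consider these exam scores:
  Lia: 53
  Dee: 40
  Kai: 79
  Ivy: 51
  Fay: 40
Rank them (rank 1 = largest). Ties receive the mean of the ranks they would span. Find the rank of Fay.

Sorted (descending): 79, 53, 51, 40, 40
The 2 values of 40 occupy positions 4–5 → average rank (4+5)/2 = 4.5.
Fay has value 40 → rank 4.5.

4.5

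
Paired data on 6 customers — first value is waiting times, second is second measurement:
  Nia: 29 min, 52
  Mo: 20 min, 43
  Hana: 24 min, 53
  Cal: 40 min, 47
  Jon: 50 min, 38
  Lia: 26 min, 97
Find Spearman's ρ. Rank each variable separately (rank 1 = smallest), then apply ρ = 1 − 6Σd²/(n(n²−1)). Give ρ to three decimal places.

-0.371

Ranks of variable 1: 4, 1, 2, 5, 6, 3
Ranks of variable 2: 4, 2, 5, 3, 1, 6
d = r₁ − r₂: 0, -1, -3, 2, 5, -3
d²: 0, 1, 9, 4, 25, 9; Σd² = 48
ρ = 1 − 6·48/(6·35) = 1 − 288/210 = -0.371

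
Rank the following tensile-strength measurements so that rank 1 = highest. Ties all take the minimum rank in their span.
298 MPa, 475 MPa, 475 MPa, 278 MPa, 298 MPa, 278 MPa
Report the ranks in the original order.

3, 1, 1, 5, 3, 5

Sorted (descending): 475, 475, 298, 298, 278, 278
The 2 values of 475 occupy positions 1–2 → each gets rank 1.
The 2 values of 298 occupy positions 3–4 → each gets rank 3.
The 2 values of 278 occupy positions 5–6 → each gets rank 5.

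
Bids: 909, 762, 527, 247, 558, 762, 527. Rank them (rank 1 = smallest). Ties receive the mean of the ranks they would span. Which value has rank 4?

Sorted (ascending): 247, 527, 527, 558, 762, 762, 909
The 2 values of 527 occupy positions 2–3 → average rank (2+3)/2 = 2.5.
The 2 values of 762 occupy positions 5–6 → average rank (5+6)/2 = 5.5.
Rank 4 → value 558.

558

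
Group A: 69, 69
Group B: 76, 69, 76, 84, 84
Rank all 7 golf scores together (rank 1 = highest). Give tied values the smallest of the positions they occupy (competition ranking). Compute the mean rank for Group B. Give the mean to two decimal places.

2.60

Sorted (descending): 84, 84, 76, 76, 69, 69, 69
The 2 values of 84 occupy positions 1–2 → each gets rank 1.
The 2 values of 76 occupy positions 3–4 → each gets rank 3.
The 3 values of 69 occupy positions 5–7 → each gets rank 5.
Group B values → pooled ranks: 76→3, 69→5, 76→3, 84→1, 84→1
Mean rank = (3 + 5 + 3 + 1 + 1) / 5 = 2.60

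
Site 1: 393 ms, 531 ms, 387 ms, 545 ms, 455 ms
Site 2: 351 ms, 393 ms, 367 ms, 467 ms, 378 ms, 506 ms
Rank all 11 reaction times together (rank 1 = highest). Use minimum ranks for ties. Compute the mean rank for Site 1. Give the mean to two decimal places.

Sorted (descending): 545, 531, 506, 467, 455, 393, 393, 387, 378, 367, 351
The 2 values of 393 occupy positions 6–7 → each gets rank 6.
Site 1 values → pooled ranks: 393→6, 531→2, 387→8, 545→1, 455→5
Mean rank = (6 + 2 + 8 + 1 + 5) / 5 = 4.40

4.40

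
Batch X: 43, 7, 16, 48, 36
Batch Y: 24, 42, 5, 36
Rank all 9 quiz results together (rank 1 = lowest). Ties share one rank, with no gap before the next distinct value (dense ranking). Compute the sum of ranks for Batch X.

Sorted (ascending): 5, 7, 16, 24, 36, 36, 42, 43, 48
The 2 values of 36 share dense rank 5.
Remaining distinct values take the next consecutive integers.
Batch X values → pooled ranks: 43→7, 7→2, 16→3, 48→8, 36→5
Rank sum = 7 + 2 + 3 + 8 + 5 = 25

25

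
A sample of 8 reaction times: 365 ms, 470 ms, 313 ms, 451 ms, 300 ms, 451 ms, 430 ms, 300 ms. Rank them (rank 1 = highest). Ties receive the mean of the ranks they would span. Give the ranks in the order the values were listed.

5, 1, 6, 2.5, 7.5, 2.5, 4, 7.5

Sorted (descending): 470, 451, 451, 430, 365, 313, 300, 300
The 2 values of 451 occupy positions 2–3 → average rank (2+3)/2 = 2.5.
The 2 values of 300 occupy positions 7–8 → average rank (7+8)/2 = 7.5.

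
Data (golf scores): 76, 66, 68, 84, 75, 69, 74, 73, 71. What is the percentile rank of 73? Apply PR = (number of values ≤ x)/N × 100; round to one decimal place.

N = 9.
Strictly below 73: 4. Equal to 73: 1.
PR = 5/9 × 100 = 55.6

55.6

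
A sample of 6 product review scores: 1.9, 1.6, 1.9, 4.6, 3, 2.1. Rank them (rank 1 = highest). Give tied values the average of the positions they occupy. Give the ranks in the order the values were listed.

Sorted (descending): 4.6, 3, 2.1, 1.9, 1.9, 1.6
The 2 values of 1.9 occupy positions 4–5 → average rank (4+5)/2 = 4.5.

4.5, 6, 4.5, 1, 2, 3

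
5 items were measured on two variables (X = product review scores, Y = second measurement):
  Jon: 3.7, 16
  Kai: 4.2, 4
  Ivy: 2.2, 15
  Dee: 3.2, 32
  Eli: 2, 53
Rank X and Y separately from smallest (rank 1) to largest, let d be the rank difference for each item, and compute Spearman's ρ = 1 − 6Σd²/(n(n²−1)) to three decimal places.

-0.700

Ranks of variable 1: 4, 5, 2, 3, 1
Ranks of variable 2: 3, 1, 2, 4, 5
d = r₁ − r₂: 1, 4, 0, -1, -4
d²: 1, 16, 0, 1, 16; Σd² = 34
ρ = 1 − 6·34/(5·24) = 1 − 204/120 = -0.700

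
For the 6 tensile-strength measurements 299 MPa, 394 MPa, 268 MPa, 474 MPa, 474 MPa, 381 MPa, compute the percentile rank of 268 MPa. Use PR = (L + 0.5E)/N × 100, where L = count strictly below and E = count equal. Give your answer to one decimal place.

N = 6.
Strictly below 268: 0. Equal to 268: 1.
PR = (0 + 0.5·1)/6 × 100 = 8.3

8.3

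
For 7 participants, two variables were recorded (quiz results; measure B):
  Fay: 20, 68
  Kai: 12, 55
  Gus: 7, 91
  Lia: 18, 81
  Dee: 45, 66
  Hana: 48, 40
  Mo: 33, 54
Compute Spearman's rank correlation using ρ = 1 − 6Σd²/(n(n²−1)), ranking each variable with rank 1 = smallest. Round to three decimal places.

-0.714

Ranks of variable 1: 4, 2, 1, 3, 6, 7, 5
Ranks of variable 2: 5, 3, 7, 6, 4, 1, 2
d = r₁ − r₂: -1, -1, -6, -3, 2, 6, 3
d²: 1, 1, 36, 9, 4, 36, 9; Σd² = 96
ρ = 1 − 6·96/(7·48) = 1 − 576/336 = -0.714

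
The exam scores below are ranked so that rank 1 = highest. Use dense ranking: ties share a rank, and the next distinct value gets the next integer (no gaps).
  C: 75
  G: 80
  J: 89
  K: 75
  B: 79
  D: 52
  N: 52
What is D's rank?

5

Sorted (descending): 89, 80, 79, 75, 75, 52, 52
The 2 values of 75 share dense rank 4.
The 2 values of 52 share dense rank 5.
Remaining distinct values take the next consecutive integers.
D has value 52 → rank 5.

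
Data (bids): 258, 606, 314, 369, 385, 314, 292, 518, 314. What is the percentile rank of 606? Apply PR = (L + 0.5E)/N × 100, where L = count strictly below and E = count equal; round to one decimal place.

94.4

N = 9.
Strictly below 606: 8. Equal to 606: 1.
PR = (8 + 0.5·1)/9 × 100 = 94.4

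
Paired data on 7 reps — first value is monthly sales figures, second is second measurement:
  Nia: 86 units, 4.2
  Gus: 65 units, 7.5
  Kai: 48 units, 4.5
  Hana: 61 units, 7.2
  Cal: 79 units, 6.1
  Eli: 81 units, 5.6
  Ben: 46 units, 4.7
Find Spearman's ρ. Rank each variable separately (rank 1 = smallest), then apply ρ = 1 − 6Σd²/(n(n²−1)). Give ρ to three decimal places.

Ranks of variable 1: 7, 4, 2, 3, 5, 6, 1
Ranks of variable 2: 1, 7, 2, 6, 5, 4, 3
d = r₁ − r₂: 6, -3, 0, -3, 0, 2, -2
d²: 36, 9, 0, 9, 0, 4, 4; Σd² = 62
ρ = 1 − 6·62/(7·48) = 1 − 372/336 = -0.107

-0.107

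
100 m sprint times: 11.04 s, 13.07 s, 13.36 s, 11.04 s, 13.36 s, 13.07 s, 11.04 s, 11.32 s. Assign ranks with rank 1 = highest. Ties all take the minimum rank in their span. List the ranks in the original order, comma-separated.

6, 3, 1, 6, 1, 3, 6, 5

Sorted (descending): 13.36, 13.36, 13.07, 13.07, 11.32, 11.04, 11.04, 11.04
The 2 values of 13.36 occupy positions 1–2 → each gets rank 1.
The 2 values of 13.07 occupy positions 3–4 → each gets rank 3.
The 3 values of 11.04 occupy positions 6–8 → each gets rank 6.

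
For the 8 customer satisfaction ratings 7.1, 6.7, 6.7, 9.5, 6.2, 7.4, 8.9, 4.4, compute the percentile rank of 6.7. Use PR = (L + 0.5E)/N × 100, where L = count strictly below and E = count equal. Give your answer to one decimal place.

37.5

N = 8.
Strictly below 6.7: 2. Equal to 6.7: 2.
PR = (2 + 0.5·2)/8 × 100 = 37.5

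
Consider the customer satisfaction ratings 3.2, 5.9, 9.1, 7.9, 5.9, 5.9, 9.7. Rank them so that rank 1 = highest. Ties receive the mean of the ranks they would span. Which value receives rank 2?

Sorted (descending): 9.7, 9.1, 7.9, 5.9, 5.9, 5.9, 3.2
The 3 values of 5.9 occupy positions 4–6 → average rank 5.
Rank 2 → value 9.1.

9.1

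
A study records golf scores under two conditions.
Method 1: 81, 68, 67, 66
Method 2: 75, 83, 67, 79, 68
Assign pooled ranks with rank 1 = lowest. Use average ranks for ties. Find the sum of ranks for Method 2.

29

Sorted (ascending): 66, 67, 67, 68, 68, 75, 79, 81, 83
The 2 values of 67 occupy positions 2–3 → average rank (2+3)/2 = 2.5.
The 2 values of 68 occupy positions 4–5 → average rank (4+5)/2 = 4.5.
Method 2 values → pooled ranks: 75→6, 83→9, 67→2.5, 79→7, 68→4.5
Rank sum = 6 + 9 + 2.5 + 7 + 4.5 = 29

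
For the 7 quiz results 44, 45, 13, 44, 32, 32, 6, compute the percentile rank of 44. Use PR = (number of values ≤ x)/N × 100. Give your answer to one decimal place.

85.7

N = 7.
Strictly below 44: 4. Equal to 44: 2.
PR = 6/7 × 100 = 85.7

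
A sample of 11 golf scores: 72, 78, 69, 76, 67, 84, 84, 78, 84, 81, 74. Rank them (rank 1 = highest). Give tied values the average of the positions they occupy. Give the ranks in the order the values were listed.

Sorted (descending): 84, 84, 84, 81, 78, 78, 76, 74, 72, 69, 67
The 3 values of 84 occupy positions 1–3 → average rank 2.
The 2 values of 78 occupy positions 5–6 → average rank (5+6)/2 = 5.5.

9, 5.5, 10, 7, 11, 2, 2, 5.5, 2, 4, 8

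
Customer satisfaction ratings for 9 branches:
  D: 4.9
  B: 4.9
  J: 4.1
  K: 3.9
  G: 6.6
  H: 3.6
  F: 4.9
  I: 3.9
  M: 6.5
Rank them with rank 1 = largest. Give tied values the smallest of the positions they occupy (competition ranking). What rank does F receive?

3

Sorted (descending): 6.6, 6.5, 4.9, 4.9, 4.9, 4.1, 3.9, 3.9, 3.6
The 3 values of 4.9 occupy positions 3–5 → each gets rank 3.
The 2 values of 3.9 occupy positions 7–8 → each gets rank 7.
F has value 4.9 → rank 3.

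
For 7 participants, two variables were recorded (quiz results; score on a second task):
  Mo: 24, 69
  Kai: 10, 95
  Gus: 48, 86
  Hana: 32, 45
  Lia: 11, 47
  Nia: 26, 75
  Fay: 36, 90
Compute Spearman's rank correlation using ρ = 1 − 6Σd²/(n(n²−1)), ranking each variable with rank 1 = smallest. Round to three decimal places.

Ranks of variable 1: 3, 1, 7, 5, 2, 4, 6
Ranks of variable 2: 3, 7, 5, 1, 2, 4, 6
d = r₁ − r₂: 0, -6, 2, 4, 0, 0, 0
d²: 0, 36, 4, 16, 0, 0, 0; Σd² = 56
ρ = 1 − 6·56/(7·48) = 1 − 336/336 = 0.000

0.000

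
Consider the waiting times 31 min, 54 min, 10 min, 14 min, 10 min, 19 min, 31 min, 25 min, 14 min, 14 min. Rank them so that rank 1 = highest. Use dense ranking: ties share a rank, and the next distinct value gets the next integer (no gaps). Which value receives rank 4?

Sorted (descending): 54, 31, 31, 25, 19, 14, 14, 14, 10, 10
The 2 values of 31 share dense rank 2.
The 3 values of 14 share dense rank 5.
The 2 values of 10 share dense rank 6.
Remaining distinct values take the next consecutive integers.
Rank 4 → value 19.

19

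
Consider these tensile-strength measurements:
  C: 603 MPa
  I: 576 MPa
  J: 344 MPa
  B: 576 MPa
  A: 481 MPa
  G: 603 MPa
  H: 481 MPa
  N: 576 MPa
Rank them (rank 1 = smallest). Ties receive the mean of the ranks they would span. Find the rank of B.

Sorted (ascending): 344, 481, 481, 576, 576, 576, 603, 603
The 2 values of 481 occupy positions 2–3 → average rank (2+3)/2 = 2.5.
The 3 values of 576 occupy positions 4–6 → average rank 5.
The 2 values of 603 occupy positions 7–8 → average rank (7+8)/2 = 7.5.
B has value 576 MPa → rank 5.

5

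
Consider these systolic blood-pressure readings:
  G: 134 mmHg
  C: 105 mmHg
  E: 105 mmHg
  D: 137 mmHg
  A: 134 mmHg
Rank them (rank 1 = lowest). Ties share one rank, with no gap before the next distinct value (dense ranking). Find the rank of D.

Sorted (ascending): 105, 105, 134, 134, 137
The 2 values of 105 share dense rank 1.
The 2 values of 134 share dense rank 2.
Remaining distinct values take the next consecutive integers.
D has value 137 mmHg → rank 3.

3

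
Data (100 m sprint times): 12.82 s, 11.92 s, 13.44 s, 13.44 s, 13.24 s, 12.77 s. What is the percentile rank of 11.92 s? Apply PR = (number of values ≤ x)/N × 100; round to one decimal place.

16.7

N = 6.
Strictly below 11.92: 0. Equal to 11.92: 1.
PR = 1/6 × 100 = 16.7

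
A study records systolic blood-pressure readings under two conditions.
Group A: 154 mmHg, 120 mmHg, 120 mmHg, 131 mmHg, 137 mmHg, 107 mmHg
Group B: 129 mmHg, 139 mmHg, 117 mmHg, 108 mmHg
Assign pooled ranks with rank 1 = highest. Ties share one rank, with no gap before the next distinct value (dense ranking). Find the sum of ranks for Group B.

Sorted (descending): 154, 139, 137, 131, 129, 120, 120, 117, 108, 107
The 2 values of 120 share dense rank 6.
Remaining distinct values take the next consecutive integers.
Group B values → pooled ranks: 129→5, 139→2, 117→7, 108→8
Rank sum = 5 + 2 + 7 + 8 = 22

22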